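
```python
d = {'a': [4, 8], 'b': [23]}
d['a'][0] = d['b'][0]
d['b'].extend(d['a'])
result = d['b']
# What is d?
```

After line 1: d = {'a': [4, 8], 'b': [23]}
After line 2 (a[0] = b[0] = 23): d = {'a': [23, 8], 'b': [23]}
After line 3 (b.extend(a) appends [23, 8]): d = {'a': [23, 8], 'b': [23, 23, 8]}
After line 4: result = d['b'] = [23, 23, 8]

{'a': [23, 8], 'b': [23, 23, 8]}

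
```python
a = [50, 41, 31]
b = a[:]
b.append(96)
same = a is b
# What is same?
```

After line 1: a = [50, 41, 31]
After line 2 (b = a[:] is a shallow copy, new object): a = [50, 41, 31], b = [50, 41, 31]
After line 3 (append only mutates b): a = [50, 41, 31], b = [50, 41, 31, 96]
After line 4 (same = a is b; different objects -> False): same = False

False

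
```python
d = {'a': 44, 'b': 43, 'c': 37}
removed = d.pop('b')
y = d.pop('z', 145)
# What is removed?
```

After line 1: d = {'a': 44, 'b': 43, 'c': 37}
After line 2 (pop 'b' returns 43): d = {'a': 44, 'c': 37}, removed = 43
After line 3 (pop 'z' missing, returns default 145): d = {'a': 44, 'c': 37}, y = 145

43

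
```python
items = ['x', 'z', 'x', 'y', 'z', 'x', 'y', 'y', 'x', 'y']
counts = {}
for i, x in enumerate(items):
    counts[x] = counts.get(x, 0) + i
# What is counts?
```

Initial: counts = {}, items = ['x', 'z', 'x', 'y', 'z', 'x', 'y', 'y', 'x', 'y']
i=0, x='x': counts = {'x': 0}
i=1, x='z': counts = {'x': 0, 'z': 1}
i=2, x='x': counts = {'x': 2, 'z': 1}
i=3, x='y': counts = {'x': 2, 'z': 1, 'y': 3}
i=4, x='z': counts = {'x': 2, 'z': 5, 'y': 3}
i=5, x='x': counts = {'x': 7, 'z': 5, 'y': 3}
i=6, x='y': counts = {'x': 7, 'z': 5, 'y': 9}
i=7, x='y': counts = {'x': 7, 'z': 5, 'y': 16}
i=8, x='x': counts = {'x': 15, 'z': 5, 'y': 16}
i=9, x='y': counts = {'x': 15, 'z': 5, 'y': 25}

{'x': 15, 'z': 5, 'y': 25}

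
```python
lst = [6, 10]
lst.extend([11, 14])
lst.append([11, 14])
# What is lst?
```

After line 1: lst = [6, 10]
After line 2 (extend unpacks [11, 14]): lst = [6, 10, 11, 14]
After line 3 (append adds [11, 14] as single element): lst = [6, 10, 11, 14, [11, 14]]

[6, 10, 11, 14, [11, 14]]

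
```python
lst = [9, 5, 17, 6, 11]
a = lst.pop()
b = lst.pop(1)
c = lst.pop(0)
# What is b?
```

After line 1: lst = [9, 5, 17, 6, 11]
After line 2 (pop() -> a = 11): lst = [9, 5, 17, 6]
After line 3 (pop(1) -> b = 5): lst = [9, 17, 6]
After line 4 (pop(0) -> c = 9): lst = [17, 6]

5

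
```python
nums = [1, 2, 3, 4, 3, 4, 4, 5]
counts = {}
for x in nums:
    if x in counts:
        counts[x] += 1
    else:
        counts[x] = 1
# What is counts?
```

Initial: counts = {}, nums = [1, 2, 3, 4, 3, 4, 4, 5]
See 1: counts = {1: 1}
See 2: counts = {1: 1, 2: 1}
See 3: counts = {1: 1, 2: 1, 3: 1}
See 4: counts = {1: 1, 2: 1, 3: 1, 4: 1}
See 3: counts = {1: 1, 2: 1, 3: 2, 4: 1}
See 4: counts = {1: 1, 2: 1, 3: 2, 4: 2}
See 4: counts = {1: 1, 2: 1, 3: 2, 4: 3}
See 5: counts = {1: 1, 2: 1, 3: 2, 4: 3, 5: 1}

{1: 1, 2: 1, 3: 2, 4: 3, 5: 1}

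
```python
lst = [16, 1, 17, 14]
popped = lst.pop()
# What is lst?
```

[16, 1, 17]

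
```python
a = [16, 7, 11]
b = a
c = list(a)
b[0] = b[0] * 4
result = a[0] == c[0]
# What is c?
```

After line 1: a = [16, 7, 11]
After line 2 (b = a, alias): a = [16, 7, 11], b = [16, 7, 11]
After line 3 (c = list(a) is a copy, new object): c = [16, 7, 11]
After line 4 (b[0] = 16 * 4 = 64; mutates shared a/b): a = b = [64, 7, 11], c = [16, 7, 11]
After line 5 (a[0] = 64, c[0] = 16; result = False)

[16, 7, 11]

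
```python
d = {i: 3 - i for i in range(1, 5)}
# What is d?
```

{1: 2, 2: 1, 3: 0, 4: -1}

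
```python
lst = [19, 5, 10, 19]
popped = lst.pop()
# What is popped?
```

19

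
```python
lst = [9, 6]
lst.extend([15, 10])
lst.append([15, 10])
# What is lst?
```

After line 1: lst = [9, 6]
After line 2 (extend unpacks [15, 10]): lst = [9, 6, 15, 10]
After line 3 (append adds [15, 10] as single element): lst = [9, 6, 15, 10, [15, 10]]

[9, 6, 15, 10, [15, 10]]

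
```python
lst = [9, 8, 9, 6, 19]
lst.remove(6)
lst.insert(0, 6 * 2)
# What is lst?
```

After line 1: lst = [9, 8, 9, 6, 19]
After line 2 (remove first 6): lst = [9, 8, 9, 19]
After line 3 (insert 12 at index 0): lst = [12, 9, 8, 9, 19]

[12, 9, 8, 9, 19]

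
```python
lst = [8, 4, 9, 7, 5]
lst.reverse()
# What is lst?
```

[5, 7, 9, 4, 8]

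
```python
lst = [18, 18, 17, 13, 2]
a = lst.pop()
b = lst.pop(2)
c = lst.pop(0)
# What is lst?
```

After line 1: lst = [18, 18, 17, 13, 2]
After line 2 (pop() -> a = 2): lst = [18, 18, 17, 13]
After line 3 (pop(2) -> b = 17): lst = [18, 18, 13]
After line 4 (pop(0) -> c = 18): lst = [18, 13]

[18, 13]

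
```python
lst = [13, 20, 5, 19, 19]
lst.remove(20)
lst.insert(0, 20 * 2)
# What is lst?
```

After line 1: lst = [13, 20, 5, 19, 19]
After line 2 (remove first 20): lst = [13, 5, 19, 19]
After line 3 (insert 40 at index 0): lst = [40, 13, 5, 19, 19]

[40, 13, 5, 19, 19]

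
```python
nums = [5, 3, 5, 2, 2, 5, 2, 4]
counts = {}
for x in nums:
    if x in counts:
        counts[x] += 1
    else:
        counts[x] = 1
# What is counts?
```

Initial: counts = {}, nums = [5, 3, 5, 2, 2, 5, 2, 4]
See 5: counts = {5: 1}
See 3: counts = {5: 1, 3: 1}
See 5: counts = {5: 2, 3: 1}
See 2: counts = {5: 2, 3: 1, 2: 1}
See 2: counts = {5: 2, 3: 1, 2: 2}
See 5: counts = {5: 3, 3: 1, 2: 2}
See 2: counts = {5: 3, 3: 1, 2: 3}
See 4: counts = {5: 3, 3: 1, 2: 3, 4: 1}

{5: 3, 3: 1, 2: 3, 4: 1}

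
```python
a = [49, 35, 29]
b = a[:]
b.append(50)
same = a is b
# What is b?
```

After line 1: a = [49, 35, 29]
After line 2 (b = a[:] is a shallow copy, new object): a = [49, 35, 29], b = [49, 35, 29]
After line 3 (append only mutates b): a = [49, 35, 29], b = [49, 35, 29, 50]
After line 4 (same = a is b; different objects -> False): same = False

[49, 35, 29, 50]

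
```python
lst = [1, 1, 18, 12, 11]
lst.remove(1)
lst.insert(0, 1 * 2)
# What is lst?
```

After line 1: lst = [1, 1, 18, 12, 11]
After line 2 (remove first 1): lst = [1, 18, 12, 11]
After line 3 (insert 2 at index 0): lst = [2, 1, 18, 12, 11]

[2, 1, 18, 12, 11]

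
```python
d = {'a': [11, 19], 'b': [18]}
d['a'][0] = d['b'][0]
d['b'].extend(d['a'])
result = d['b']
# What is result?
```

After line 1: d = {'a': [11, 19], 'b': [18]}
After line 2 (a[0] = b[0] = 18): d = {'a': [18, 19], 'b': [18]}
After line 3 (b.extend(a) appends [18, 19]): d = {'a': [18, 19], 'b': [18, 18, 19]}
After line 4: result = d['b'] = [18, 18, 19]

[18, 18, 19]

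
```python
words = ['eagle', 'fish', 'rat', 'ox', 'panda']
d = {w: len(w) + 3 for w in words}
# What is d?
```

{'eagle': 8, 'fish': 7, 'rat': 6, 'ox': 5, 'panda': 8}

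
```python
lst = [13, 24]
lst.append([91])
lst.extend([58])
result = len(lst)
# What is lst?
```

After line 1: lst = [13, 24]
After line 2 (append adds [91] as single element): lst = [13, 24, [91]]
After line 3 (extend unpacks [58], adds 58): lst = [13, 24, [91], 58]
After line 4: result = len(lst) = 4

[13, 24, [91], 58]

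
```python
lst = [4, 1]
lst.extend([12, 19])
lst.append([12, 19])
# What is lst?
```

After line 1: lst = [4, 1]
After line 2 (extend unpacks [12, 19]): lst = [4, 1, 12, 19]
After line 3 (append adds [12, 19] as single element): lst = [4, 1, 12, 19, [12, 19]]

[4, 1, 12, 19, [12, 19]]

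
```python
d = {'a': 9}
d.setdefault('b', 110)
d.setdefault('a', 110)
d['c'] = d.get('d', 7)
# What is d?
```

After line 1: d = {'a': 9}
After line 2 (setdefault adds 'b'=110): d = {'a': 9, 'b': 110}
After line 3 (setdefault 'a' no-op, already exists): d = {'a': 9, 'b': 110}
After line 4 (get('d', 7) returns default since 'd' not in d): d = {'a': 9, 'b': 110, 'c': 7}

{'a': 9, 'b': 110, 'c': 7}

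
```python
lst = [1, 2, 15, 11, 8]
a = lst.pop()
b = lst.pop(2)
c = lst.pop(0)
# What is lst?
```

After line 1: lst = [1, 2, 15, 11, 8]
After line 2 (pop() -> a = 8): lst = [1, 2, 15, 11]
After line 3 (pop(2) -> b = 15): lst = [1, 2, 11]
After line 4 (pop(0) -> c = 1): lst = [2, 11]

[2, 11]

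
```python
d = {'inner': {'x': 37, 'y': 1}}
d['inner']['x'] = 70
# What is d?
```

After line 1: d = {'inner': {'x': 37, 'y': 1}}
After line 2 (inner x overwritten): d = {'inner': {'x': 70, 'y': 1}}

{'inner': {'x': 70, 'y': 1}}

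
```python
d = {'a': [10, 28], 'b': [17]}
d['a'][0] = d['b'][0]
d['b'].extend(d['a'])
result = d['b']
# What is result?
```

After line 1: d = {'a': [10, 28], 'b': [17]}
After line 2 (a[0] = b[0] = 17): d = {'a': [17, 28], 'b': [17]}
After line 3 (b.extend(a) appends [17, 28]): d = {'a': [17, 28], 'b': [17, 17, 28]}
After line 4: result = d['b'] = [17, 17, 28]

[17, 17, 28]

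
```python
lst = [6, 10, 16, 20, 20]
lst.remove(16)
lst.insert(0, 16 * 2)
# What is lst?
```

After line 1: lst = [6, 10, 16, 20, 20]
After line 2 (remove first 16): lst = [6, 10, 20, 20]
After line 3 (insert 32 at index 0): lst = [32, 6, 10, 20, 20]

[32, 6, 10, 20, 20]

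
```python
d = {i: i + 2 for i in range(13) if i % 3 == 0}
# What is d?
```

{0: 2, 3: 5, 6: 8, 9: 11, 12: 14}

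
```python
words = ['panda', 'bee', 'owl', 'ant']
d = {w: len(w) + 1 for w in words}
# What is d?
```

{'panda': 6, 'bee': 4, 'owl': 4, 'ant': 4}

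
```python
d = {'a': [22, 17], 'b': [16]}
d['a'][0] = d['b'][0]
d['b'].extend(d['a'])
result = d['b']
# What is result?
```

After line 1: d = {'a': [22, 17], 'b': [16]}
After line 2 (a[0] = b[0] = 16): d = {'a': [16, 17], 'b': [16]}
After line 3 (b.extend(a) appends [16, 17]): d = {'a': [16, 17], 'b': [16, 16, 17]}
After line 4: result = d['b'] = [16, 16, 17]

[16, 16, 17]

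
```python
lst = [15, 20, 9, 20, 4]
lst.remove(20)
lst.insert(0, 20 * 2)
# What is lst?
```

After line 1: lst = [15, 20, 9, 20, 4]
After line 2 (remove first 20): lst = [15, 9, 20, 4]
After line 3 (insert 40 at index 0): lst = [40, 15, 9, 20, 4]

[40, 15, 9, 20, 4]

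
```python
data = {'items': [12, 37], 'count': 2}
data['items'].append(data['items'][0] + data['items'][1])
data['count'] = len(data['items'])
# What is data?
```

After line 1: data = {'items': [12, 37], 'count': 2}
After line 2 (append 12 + 37 = 49): data = {'items': [12, 37, 49], 'count': 2}
After line 3 (count = len(items) = 3): data = {'items': [12, 37, 49], 'count': 3}

{'items': [12, 37, 49], 'count': 3}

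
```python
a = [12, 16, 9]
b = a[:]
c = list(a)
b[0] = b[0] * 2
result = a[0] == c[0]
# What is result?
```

After line 1: a = [12, 16, 9]
After line 2 (b = a[:], copy): a = [12, 16, 9], b = [12, 16, 9]
After line 3 (c = list(a) is a copy, new object): c = [12, 16, 9]
After line 4 (b[0] = 12 * 2 = 24; only b mutates (copy)): a = [12, 16, 9], b = [24, 16, 9], c = [12, 16, 9]
After line 5 (a[0] = 12, c[0] = 12; result = True)

True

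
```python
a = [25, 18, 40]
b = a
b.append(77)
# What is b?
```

After line 1: a = [25, 18, 40]
After line 2 (b = a is an alias, same object): a = [25, 18, 40], b = [25, 18, 40]
After line 3 (b.append mutates the shared list): a = [25, 18, 40, 77], b = [25, 18, 40, 77]

[25, 18, 40, 77]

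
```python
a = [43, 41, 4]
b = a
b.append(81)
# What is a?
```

After line 1: a = [43, 41, 4]
After line 2 (b = a is an alias, same object): a = [43, 41, 4], b = [43, 41, 4]
After line 3 (b.append mutates the shared list): a = [43, 41, 4, 81], b = [43, 41, 4, 81]

[43, 41, 4, 81]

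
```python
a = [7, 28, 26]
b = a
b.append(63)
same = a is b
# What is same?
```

After line 1: a = [7, 28, 26]
After line 2 (b = a is an alias, same object): a = [7, 28, 26], b = [7, 28, 26]
After line 3 (b.append mutates the shared list): a = [7, 28, 26, 63], b = [7, 28, 26, 63]
After line 4 (same = a is b; same object -> True): same = True

True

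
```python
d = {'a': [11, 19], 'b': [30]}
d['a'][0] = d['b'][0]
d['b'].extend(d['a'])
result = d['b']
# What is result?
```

After line 1: d = {'a': [11, 19], 'b': [30]}
After line 2 (a[0] = b[0] = 30): d = {'a': [30, 19], 'b': [30]}
After line 3 (b.extend(a) appends [30, 19]): d = {'a': [30, 19], 'b': [30, 30, 19]}
After line 4: result = d['b'] = [30, 30, 19]

[30, 30, 19]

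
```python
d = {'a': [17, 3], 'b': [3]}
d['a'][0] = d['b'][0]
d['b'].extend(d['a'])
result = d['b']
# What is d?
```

After line 1: d = {'a': [17, 3], 'b': [3]}
After line 2 (a[0] = b[0] = 3): d = {'a': [3, 3], 'b': [3]}
After line 3 (b.extend(a) appends [3, 3]): d = {'a': [3, 3], 'b': [3, 3, 3]}
After line 4: result = d['b'] = [3, 3, 3]

{'a': [3, 3], 'b': [3, 3, 3]}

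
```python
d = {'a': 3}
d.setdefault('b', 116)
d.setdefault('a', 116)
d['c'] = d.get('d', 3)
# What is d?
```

After line 1: d = {'a': 3}
After line 2 (setdefault adds 'b'=116): d = {'a': 3, 'b': 116}
After line 3 (setdefault 'a' no-op, already exists): d = {'a': 3, 'b': 116}
After line 4 (get('d', 3) returns default since 'd' not in d): d = {'a': 3, 'b': 116, 'c': 3}

{'a': 3, 'b': 116, 'c': 3}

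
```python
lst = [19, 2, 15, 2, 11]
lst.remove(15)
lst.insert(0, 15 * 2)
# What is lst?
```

After line 1: lst = [19, 2, 15, 2, 11]
After line 2 (remove first 15): lst = [19, 2, 2, 11]
After line 3 (insert 30 at index 0): lst = [30, 19, 2, 2, 11]

[30, 19, 2, 2, 11]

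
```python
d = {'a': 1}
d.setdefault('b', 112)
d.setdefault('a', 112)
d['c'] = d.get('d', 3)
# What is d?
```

After line 1: d = {'a': 1}
After line 2 (setdefault adds 'b'=112): d = {'a': 1, 'b': 112}
After line 3 (setdefault 'a' no-op, already exists): d = {'a': 1, 'b': 112}
After line 4 (get('d', 3) returns default since 'd' not in d): d = {'a': 1, 'b': 112, 'c': 3}

{'a': 1, 'b': 112, 'c': 3}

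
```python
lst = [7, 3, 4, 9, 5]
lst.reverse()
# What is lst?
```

[5, 9, 4, 3, 7]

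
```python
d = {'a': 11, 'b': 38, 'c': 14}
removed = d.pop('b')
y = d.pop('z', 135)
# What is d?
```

After line 1: d = {'a': 11, 'b': 38, 'c': 14}
After line 2 (pop 'b' returns 38): d = {'a': 11, 'c': 14}, removed = 38
After line 3 (pop 'z' missing, returns default 135): d = {'a': 11, 'c': 14}, y = 135

{'a': 11, 'c': 14}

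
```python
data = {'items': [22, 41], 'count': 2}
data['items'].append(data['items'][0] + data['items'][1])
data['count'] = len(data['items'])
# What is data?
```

After line 1: data = {'items': [22, 41], 'count': 2}
After line 2 (append 22 + 41 = 63): data = {'items': [22, 41, 63], 'count': 2}
After line 3 (count = len(items) = 3): data = {'items': [22, 41, 63], 'count': 3}

{'items': [22, 41, 63], 'count': 3}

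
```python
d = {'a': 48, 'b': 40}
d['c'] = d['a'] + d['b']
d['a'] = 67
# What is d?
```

After line 1: d = {'a': 48, 'b': 40}
After line 2 (d['c'] = 48 + 40): d = {'a': 48, 'b': 40, 'c': 88}
After line 3: d = {'a': 67, 'b': 40, 'c': 88}

{'a': 67, 'b': 40, 'c': 88}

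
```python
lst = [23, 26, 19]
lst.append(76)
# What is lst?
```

[23, 26, 19, 76]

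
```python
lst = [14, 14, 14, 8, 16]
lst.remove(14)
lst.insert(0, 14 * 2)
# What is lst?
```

After line 1: lst = [14, 14, 14, 8, 16]
After line 2 (remove first 14): lst = [14, 14, 8, 16]
After line 3 (insert 28 at index 0): lst = [28, 14, 14, 8, 16]

[28, 14, 14, 8, 16]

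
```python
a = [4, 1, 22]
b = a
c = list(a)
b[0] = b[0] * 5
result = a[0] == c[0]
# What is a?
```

After line 1: a = [4, 1, 22]
After line 2 (b = a, alias): a = [4, 1, 22], b = [4, 1, 22]
After line 3 (c = list(a) is a copy, new object): c = [4, 1, 22]
After line 4 (b[0] = 4 * 5 = 20; mutates shared a/b): a = b = [20, 1, 22], c = [4, 1, 22]
After line 5 (a[0] = 20, c[0] = 4; result = False)

[20, 1, 22]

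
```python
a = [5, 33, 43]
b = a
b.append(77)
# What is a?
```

After line 1: a = [5, 33, 43]
After line 2 (b = a is an alias, same object): a = [5, 33, 43], b = [5, 33, 43]
After line 3 (b.append mutates the shared list): a = [5, 33, 43, 77], b = [5, 33, 43, 77]

[5, 33, 43, 77]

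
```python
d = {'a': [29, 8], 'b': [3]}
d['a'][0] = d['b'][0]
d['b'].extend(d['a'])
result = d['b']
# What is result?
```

After line 1: d = {'a': [29, 8], 'b': [3]}
After line 2 (a[0] = b[0] = 3): d = {'a': [3, 8], 'b': [3]}
After line 3 (b.extend(a) appends [3, 8]): d = {'a': [3, 8], 'b': [3, 3, 8]}
After line 4: result = d['b'] = [3, 3, 8]

[3, 3, 8]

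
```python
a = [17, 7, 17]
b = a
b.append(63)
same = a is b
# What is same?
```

After line 1: a = [17, 7, 17]
After line 2 (b = a is an alias, same object): a = [17, 7, 17], b = [17, 7, 17]
After line 3 (b.append mutates the shared list): a = [17, 7, 17, 63], b = [17, 7, 17, 63]
After line 4 (same = a is b; same object -> True): same = True

True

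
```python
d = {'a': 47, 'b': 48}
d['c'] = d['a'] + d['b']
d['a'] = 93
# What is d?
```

After line 1: d = {'a': 47, 'b': 48}
After line 2 (d['c'] = 47 + 48): d = {'a': 47, 'b': 48, 'c': 95}
After line 3: d = {'a': 93, 'b': 48, 'c': 95}

{'a': 93, 'b': 48, 'c': 95}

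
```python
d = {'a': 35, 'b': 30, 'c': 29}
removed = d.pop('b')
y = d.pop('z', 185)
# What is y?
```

After line 1: d = {'a': 35, 'b': 30, 'c': 29}
After line 2 (pop 'b' returns 30): d = {'a': 35, 'c': 29}, removed = 30
After line 3 (pop 'z' missing, returns default 185): d = {'a': 35, 'c': 29}, y = 185

185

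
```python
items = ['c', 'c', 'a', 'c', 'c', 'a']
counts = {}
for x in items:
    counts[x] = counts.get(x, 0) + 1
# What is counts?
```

Initial: counts = {}, items = ['c', 'c', 'a', 'c', 'c', 'a']
See 'c': counts = {'c': 1}
See 'c': counts = {'c': 2}
See 'a': counts = {'c': 2, 'a': 1}
See 'c': counts = {'c': 3, 'a': 1}
See 'c': counts = {'c': 4, 'a': 1}
See 'a': counts = {'c': 4, 'a': 2}

{'c': 4, 'a': 2}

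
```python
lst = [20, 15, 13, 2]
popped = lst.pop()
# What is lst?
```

[20, 15, 13]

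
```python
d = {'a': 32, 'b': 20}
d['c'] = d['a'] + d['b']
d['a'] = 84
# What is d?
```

After line 1: d = {'a': 32, 'b': 20}
After line 2 (d['c'] = 32 + 20): d = {'a': 32, 'b': 20, 'c': 52}
After line 3: d = {'a': 84, 'b': 20, 'c': 52}

{'a': 84, 'b': 20, 'c': 52}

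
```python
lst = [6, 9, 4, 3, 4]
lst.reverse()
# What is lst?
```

[4, 3, 4, 9, 6]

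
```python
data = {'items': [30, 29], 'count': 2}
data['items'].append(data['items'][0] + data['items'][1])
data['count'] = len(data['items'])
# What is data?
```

After line 1: data = {'items': [30, 29], 'count': 2}
After line 2 (append 30 + 29 = 59): data = {'items': [30, 29, 59], 'count': 2}
After line 3 (count = len(items) = 3): data = {'items': [30, 29, 59], 'count': 3}

{'items': [30, 29, 59], 'count': 3}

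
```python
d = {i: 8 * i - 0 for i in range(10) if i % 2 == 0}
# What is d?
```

{0: 0, 2: 16, 4: 32, 6: 48, 8: 64}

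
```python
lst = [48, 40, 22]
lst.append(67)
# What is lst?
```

[48, 40, 22, 67]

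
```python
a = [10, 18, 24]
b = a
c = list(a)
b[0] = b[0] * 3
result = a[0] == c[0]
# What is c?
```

After line 1: a = [10, 18, 24]
After line 2 (b = a, alias): a = [10, 18, 24], b = [10, 18, 24]
After line 3 (c = list(a) is a copy, new object): c = [10, 18, 24]
After line 4 (b[0] = 10 * 3 = 30; mutates shared a/b): a = b = [30, 18, 24], c = [10, 18, 24]
After line 5 (a[0] = 30, c[0] = 10; result = False)

[10, 18, 24]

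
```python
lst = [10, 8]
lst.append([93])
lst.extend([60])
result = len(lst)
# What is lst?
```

After line 1: lst = [10, 8]
After line 2 (append adds [93] as single element): lst = [10, 8, [93]]
After line 3 (extend unpacks [60], adds 60): lst = [10, 8, [93], 60]
After line 4: result = len(lst) = 4

[10, 8, [93], 60]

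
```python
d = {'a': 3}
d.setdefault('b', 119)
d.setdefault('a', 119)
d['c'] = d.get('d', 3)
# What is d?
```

After line 1: d = {'a': 3}
After line 2 (setdefault adds 'b'=119): d = {'a': 3, 'b': 119}
After line 3 (setdefault 'a' no-op, already exists): d = {'a': 3, 'b': 119}
After line 4 (get('d', 3) returns default since 'd' not in d): d = {'a': 3, 'b': 119, 'c': 3}

{'a': 3, 'b': 119, 'c': 3}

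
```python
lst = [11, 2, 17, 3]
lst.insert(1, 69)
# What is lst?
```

[11, 69, 2, 17, 3]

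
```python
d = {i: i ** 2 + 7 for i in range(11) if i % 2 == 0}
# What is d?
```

{0: 7, 2: 11, 4: 23, 6: 43, 8: 71, 10: 107}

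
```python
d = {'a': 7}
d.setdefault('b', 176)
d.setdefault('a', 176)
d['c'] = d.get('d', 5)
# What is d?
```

After line 1: d = {'a': 7}
After line 2 (setdefault adds 'b'=176): d = {'a': 7, 'b': 176}
After line 3 (setdefault 'a' no-op, already exists): d = {'a': 7, 'b': 176}
After line 4 (get('d', 5) returns default since 'd' not in d): d = {'a': 7, 'b': 176, 'c': 5}

{'a': 7, 'b': 176, 'c': 5}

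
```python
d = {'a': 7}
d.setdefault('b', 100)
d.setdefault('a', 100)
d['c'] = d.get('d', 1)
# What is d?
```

After line 1: d = {'a': 7}
After line 2 (setdefault adds 'b'=100): d = {'a': 7, 'b': 100}
After line 3 (setdefault 'a' no-op, already exists): d = {'a': 7, 'b': 100}
After line 4 (get('d', 1) returns default since 'd' not in d): d = {'a': 7, 'b': 100, 'c': 1}

{'a': 7, 'b': 100, 'c': 1}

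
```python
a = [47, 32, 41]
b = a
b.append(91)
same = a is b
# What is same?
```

After line 1: a = [47, 32, 41]
After line 2 (b = a is an alias, same object): a = [47, 32, 41], b = [47, 32, 41]
After line 3 (b.append mutates the shared list): a = [47, 32, 41, 91], b = [47, 32, 41, 91]
After line 4 (same = a is b; same object -> True): same = True

True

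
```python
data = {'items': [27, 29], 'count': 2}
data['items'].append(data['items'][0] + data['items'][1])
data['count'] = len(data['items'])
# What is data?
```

After line 1: data = {'items': [27, 29], 'count': 2}
After line 2 (append 27 + 29 = 56): data = {'items': [27, 29, 56], 'count': 2}
After line 3 (count = len(items) = 3): data = {'items': [27, 29, 56], 'count': 3}

{'items': [27, 29, 56], 'count': 3}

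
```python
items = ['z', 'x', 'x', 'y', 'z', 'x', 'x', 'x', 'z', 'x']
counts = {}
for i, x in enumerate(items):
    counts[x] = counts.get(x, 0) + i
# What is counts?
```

Initial: counts = {}, items = ['z', 'x', 'x', 'y', 'z', 'x', 'x', 'x', 'z', 'x']
i=0, x='z': counts = {'z': 0}
i=1, x='x': counts = {'z': 0, 'x': 1}
i=2, x='x': counts = {'z': 0, 'x': 3}
i=3, x='y': counts = {'z': 0, 'x': 3, 'y': 3}
i=4, x='z': counts = {'z': 4, 'x': 3, 'y': 3}
i=5, x='x': counts = {'z': 4, 'x': 8, 'y': 3}
i=6, x='x': counts = {'z': 4, 'x': 14, 'y': 3}
i=7, x='x': counts = {'z': 4, 'x': 21, 'y': 3}
i=8, x='z': counts = {'z': 12, 'x': 21, 'y': 3}
i=9, x='x': counts = {'z': 12, 'x': 30, 'y': 3}

{'z': 12, 'x': 30, 'y': 3}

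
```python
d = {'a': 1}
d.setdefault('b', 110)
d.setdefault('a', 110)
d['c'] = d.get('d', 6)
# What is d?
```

After line 1: d = {'a': 1}
After line 2 (setdefault adds 'b'=110): d = {'a': 1, 'b': 110}
After line 3 (setdefault 'a' no-op, already exists): d = {'a': 1, 'b': 110}
After line 4 (get('d', 6) returns default since 'd' not in d): d = {'a': 1, 'b': 110, 'c': 6}

{'a': 1, 'b': 110, 'c': 6}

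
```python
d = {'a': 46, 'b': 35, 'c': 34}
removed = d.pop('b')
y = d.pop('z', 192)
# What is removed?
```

After line 1: d = {'a': 46, 'b': 35, 'c': 34}
After line 2 (pop 'b' returns 35): d = {'a': 46, 'c': 34}, removed = 35
After line 3 (pop 'z' missing, returns default 192): d = {'a': 46, 'c': 34}, y = 192

35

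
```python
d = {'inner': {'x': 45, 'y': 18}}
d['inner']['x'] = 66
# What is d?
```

After line 1: d = {'inner': {'x': 45, 'y': 18}}
After line 2 (inner x overwritten): d = {'inner': {'x': 66, 'y': 18}}

{'inner': {'x': 66, 'y': 18}}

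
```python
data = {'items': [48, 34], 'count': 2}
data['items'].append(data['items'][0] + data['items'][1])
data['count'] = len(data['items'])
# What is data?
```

After line 1: data = {'items': [48, 34], 'count': 2}
After line 2 (append 48 + 34 = 82): data = {'items': [48, 34, 82], 'count': 2}
After line 3 (count = len(items) = 3): data = {'items': [48, 34, 82], 'count': 3}

{'items': [48, 34, 82], 'count': 3}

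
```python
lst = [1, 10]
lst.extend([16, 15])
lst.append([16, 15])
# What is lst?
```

After line 1: lst = [1, 10]
After line 2 (extend unpacks [16, 15]): lst = [1, 10, 16, 15]
After line 3 (append adds [16, 15] as single element): lst = [1, 10, 16, 15, [16, 15]]

[1, 10, 16, 15, [16, 15]]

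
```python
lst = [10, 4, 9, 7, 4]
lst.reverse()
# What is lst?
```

[4, 7, 9, 4, 10]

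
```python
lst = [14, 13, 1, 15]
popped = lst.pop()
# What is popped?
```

15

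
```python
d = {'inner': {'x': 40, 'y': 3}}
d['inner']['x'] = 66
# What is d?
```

After line 1: d = {'inner': {'x': 40, 'y': 3}}
After line 2 (inner x overwritten): d = {'inner': {'x': 66, 'y': 3}}

{'inner': {'x': 66, 'y': 3}}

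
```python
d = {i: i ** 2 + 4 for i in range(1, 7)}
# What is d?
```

{1: 5, 2: 8, 3: 13, 4: 20, 5: 29, 6: 40}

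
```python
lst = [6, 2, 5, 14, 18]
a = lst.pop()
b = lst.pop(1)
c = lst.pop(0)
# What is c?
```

After line 1: lst = [6, 2, 5, 14, 18]
After line 2 (pop() -> a = 18): lst = [6, 2, 5, 14]
After line 3 (pop(1) -> b = 2): lst = [6, 5, 14]
After line 4 (pop(0) -> c = 6): lst = [5, 14]

6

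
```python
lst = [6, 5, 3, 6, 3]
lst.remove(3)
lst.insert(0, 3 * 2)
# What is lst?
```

After line 1: lst = [6, 5, 3, 6, 3]
After line 2 (remove first 3): lst = [6, 5, 6, 3]
After line 3 (insert 6 at index 0): lst = [6, 6, 5, 6, 3]

[6, 6, 5, 6, 3]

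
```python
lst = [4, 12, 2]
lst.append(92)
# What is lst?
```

[4, 12, 2, 92]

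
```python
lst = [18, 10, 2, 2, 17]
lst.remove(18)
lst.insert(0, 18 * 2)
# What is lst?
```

After line 1: lst = [18, 10, 2, 2, 17]
After line 2 (remove first 18): lst = [10, 2, 2, 17]
After line 3 (insert 36 at index 0): lst = [36, 10, 2, 2, 17]

[36, 10, 2, 2, 17]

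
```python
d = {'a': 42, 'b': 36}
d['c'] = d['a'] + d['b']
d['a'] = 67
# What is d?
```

After line 1: d = {'a': 42, 'b': 36}
After line 2 (d['c'] = 42 + 36): d = {'a': 42, 'b': 36, 'c': 78}
After line 3: d = {'a': 67, 'b': 36, 'c': 78}

{'a': 67, 'b': 36, 'c': 78}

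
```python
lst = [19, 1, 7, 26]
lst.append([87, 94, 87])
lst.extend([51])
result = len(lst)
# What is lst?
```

After line 1: lst = [19, 1, 7, 26]
After line 2 (append adds [87, 94, 87] as single element): lst = [19, 1, 7, 26, [87, 94, 87]]
After line 3 (extend unpacks [51], adds 51): lst = [19, 1, 7, 26, [87, 94, 87], 51]
After line 4: result = len(lst) = 6

[19, 1, 7, 26, [87, 94, 87], 51]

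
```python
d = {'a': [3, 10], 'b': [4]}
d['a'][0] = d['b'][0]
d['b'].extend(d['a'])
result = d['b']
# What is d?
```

After line 1: d = {'a': [3, 10], 'b': [4]}
After line 2 (a[0] = b[0] = 4): d = {'a': [4, 10], 'b': [4]}
After line 3 (b.extend(a) appends [4, 10]): d = {'a': [4, 10], 'b': [4, 4, 10]}
After line 4: result = d['b'] = [4, 4, 10]

{'a': [4, 10], 'b': [4, 4, 10]}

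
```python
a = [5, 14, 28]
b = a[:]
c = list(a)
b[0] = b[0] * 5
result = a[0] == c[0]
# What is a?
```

After line 1: a = [5, 14, 28]
After line 2 (b = a[:], copy): a = [5, 14, 28], b = [5, 14, 28]
After line 3 (c = list(a) is a copy, new object): c = [5, 14, 28]
After line 4 (b[0] = 5 * 5 = 25; only b mutates (copy)): a = [5, 14, 28], b = [25, 14, 28], c = [5, 14, 28]
After line 5 (a[0] = 5, c[0] = 5; result = True)

[5, 14, 28]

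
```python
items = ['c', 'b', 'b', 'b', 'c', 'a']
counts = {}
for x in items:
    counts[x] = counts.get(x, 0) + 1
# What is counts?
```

Initial: counts = {}, items = ['c', 'b', 'b', 'b', 'c', 'a']
See 'c': counts = {'c': 1}
See 'b': counts = {'c': 1, 'b': 1}
See 'b': counts = {'c': 1, 'b': 2}
See 'b': counts = {'c': 1, 'b': 3}
See 'c': counts = {'c': 2, 'b': 3}
See 'a': counts = {'c': 2, 'b': 3, 'a': 1}

{'c': 2, 'b': 3, 'a': 1}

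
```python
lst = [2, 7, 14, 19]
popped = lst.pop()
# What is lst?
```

[2, 7, 14]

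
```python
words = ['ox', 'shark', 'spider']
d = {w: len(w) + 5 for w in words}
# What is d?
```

{'ox': 7, 'shark': 10, 'spider': 11}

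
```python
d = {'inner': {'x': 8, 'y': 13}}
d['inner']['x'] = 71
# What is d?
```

After line 1: d = {'inner': {'x': 8, 'y': 13}}
After line 2 (inner x overwritten): d = {'inner': {'x': 71, 'y': 13}}

{'inner': {'x': 71, 'y': 13}}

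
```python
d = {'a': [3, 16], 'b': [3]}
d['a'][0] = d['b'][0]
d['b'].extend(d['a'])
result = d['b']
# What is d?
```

After line 1: d = {'a': [3, 16], 'b': [3]}
After line 2 (a[0] = b[0] = 3): d = {'a': [3, 16], 'b': [3]}
After line 3 (b.extend(a) appends [3, 16]): d = {'a': [3, 16], 'b': [3, 3, 16]}
After line 4: result = d['b'] = [3, 3, 16]

{'a': [3, 16], 'b': [3, 3, 16]}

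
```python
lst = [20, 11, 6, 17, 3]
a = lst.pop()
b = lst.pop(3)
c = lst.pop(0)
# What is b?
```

After line 1: lst = [20, 11, 6, 17, 3]
After line 2 (pop() -> a = 3): lst = [20, 11, 6, 17]
After line 3 (pop(3) -> b = 17): lst = [20, 11, 6]
After line 4 (pop(0) -> c = 20): lst = [11, 6]

17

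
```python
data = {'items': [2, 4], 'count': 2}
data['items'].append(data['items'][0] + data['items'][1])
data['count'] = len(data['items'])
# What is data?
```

After line 1: data = {'items': [2, 4], 'count': 2}
After line 2 (append 2 + 4 = 6): data = {'items': [2, 4, 6], 'count': 2}
After line 3 (count = len(items) = 3): data = {'items': [2, 4, 6], 'count': 3}

{'items': [2, 4, 6], 'count': 3}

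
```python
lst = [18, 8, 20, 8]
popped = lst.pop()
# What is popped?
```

8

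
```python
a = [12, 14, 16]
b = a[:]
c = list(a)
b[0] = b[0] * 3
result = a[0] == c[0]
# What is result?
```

After line 1: a = [12, 14, 16]
After line 2 (b = a[:], copy): a = [12, 14, 16], b = [12, 14, 16]
After line 3 (c = list(a) is a copy, new object): c = [12, 14, 16]
After line 4 (b[0] = 12 * 3 = 36; only b mutates (copy)): a = [12, 14, 16], b = [36, 14, 16], c = [12, 14, 16]
After line 5 (a[0] = 12, c[0] = 12; result = True)

True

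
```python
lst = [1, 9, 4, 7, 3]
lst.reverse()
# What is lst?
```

[3, 7, 4, 9, 1]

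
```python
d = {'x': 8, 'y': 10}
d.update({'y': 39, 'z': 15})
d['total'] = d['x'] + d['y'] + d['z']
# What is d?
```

After line 1: d = {'x': 8, 'y': 10}
After line 2 (y overwritten, z added): d = {'x': 8, 'y': 39, 'z': 15}
After line 3 (total = 8 + 39 + 15 = 62): d = {'x': 8, 'y': 39, 'z': 15, 'total': 62}

{'x': 8, 'y': 39, 'z': 15, 'total': 62}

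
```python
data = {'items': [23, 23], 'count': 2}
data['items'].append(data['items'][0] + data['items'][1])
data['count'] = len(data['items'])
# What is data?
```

After line 1: data = {'items': [23, 23], 'count': 2}
After line 2 (append 23 + 23 = 46): data = {'items': [23, 23, 46], 'count': 2}
After line 3 (count = len(items) = 3): data = {'items': [23, 23, 46], 'count': 3}

{'items': [23, 23, 46], 'count': 3}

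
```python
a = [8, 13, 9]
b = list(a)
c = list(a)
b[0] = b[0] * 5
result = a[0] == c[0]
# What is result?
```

After line 1: a = [8, 13, 9]
After line 2 (b = list(a), copy): a = [8, 13, 9], b = [8, 13, 9]
After line 3 (c = list(a) is a copy, new object): c = [8, 13, 9]
After line 4 (b[0] = 8 * 5 = 40; only b mutates (copy)): a = [8, 13, 9], b = [40, 13, 9], c = [8, 13, 9]
After line 5 (a[0] = 8, c[0] = 8; result = True)

True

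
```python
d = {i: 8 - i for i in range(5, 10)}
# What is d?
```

{5: 3, 6: 2, 7: 1, 8: 0, 9: -1}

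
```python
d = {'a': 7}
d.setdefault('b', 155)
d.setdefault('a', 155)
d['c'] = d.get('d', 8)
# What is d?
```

After line 1: d = {'a': 7}
After line 2 (setdefault adds 'b'=155): d = {'a': 7, 'b': 155}
After line 3 (setdefault 'a' no-op, already exists): d = {'a': 7, 'b': 155}
After line 4 (get('d', 8) returns default since 'd' not in d): d = {'a': 7, 'b': 155, 'c': 8}

{'a': 7, 'b': 155, 'c': 8}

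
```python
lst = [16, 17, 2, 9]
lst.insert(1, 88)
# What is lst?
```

[16, 88, 17, 2, 9]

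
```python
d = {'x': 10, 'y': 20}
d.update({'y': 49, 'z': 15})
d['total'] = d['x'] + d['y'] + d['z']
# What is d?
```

After line 1: d = {'x': 10, 'y': 20}
After line 2 (y overwritten, z added): d = {'x': 10, 'y': 49, 'z': 15}
After line 3 (total = 10 + 49 + 15 = 74): d = {'x': 10, 'y': 49, 'z': 15, 'total': 74}

{'x': 10, 'y': 49, 'z': 15, 'total': 74}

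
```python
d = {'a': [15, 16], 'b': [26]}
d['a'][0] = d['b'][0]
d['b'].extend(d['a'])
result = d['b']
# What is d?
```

After line 1: d = {'a': [15, 16], 'b': [26]}
After line 2 (a[0] = b[0] = 26): d = {'a': [26, 16], 'b': [26]}
After line 3 (b.extend(a) appends [26, 16]): d = {'a': [26, 16], 'b': [26, 26, 16]}
After line 4: result = d['b'] = [26, 26, 16]

{'a': [26, 16], 'b': [26, 26, 16]}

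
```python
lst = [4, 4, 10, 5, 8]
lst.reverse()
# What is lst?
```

[8, 5, 10, 4, 4]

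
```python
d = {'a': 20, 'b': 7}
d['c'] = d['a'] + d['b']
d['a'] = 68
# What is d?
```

After line 1: d = {'a': 20, 'b': 7}
After line 2 (d['c'] = 20 + 7): d = {'a': 20, 'b': 7, 'c': 27}
After line 3: d = {'a': 68, 'b': 7, 'c': 27}

{'a': 68, 'b': 7, 'c': 27}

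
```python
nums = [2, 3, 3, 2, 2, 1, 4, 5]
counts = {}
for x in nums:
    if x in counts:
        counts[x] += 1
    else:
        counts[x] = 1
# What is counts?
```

Initial: counts = {}, nums = [2, 3, 3, 2, 2, 1, 4, 5]
See 2: counts = {2: 1}
See 3: counts = {2: 1, 3: 1}
See 3: counts = {2: 1, 3: 2}
See 2: counts = {2: 2, 3: 2}
See 2: counts = {2: 3, 3: 2}
See 1: counts = {2: 3, 3: 2, 1: 1}
See 4: counts = {2: 3, 3: 2, 1: 1, 4: 1}
See 5: counts = {2: 3, 3: 2, 1: 1, 4: 1, 5: 1}

{2: 3, 3: 2, 1: 1, 4: 1, 5: 1}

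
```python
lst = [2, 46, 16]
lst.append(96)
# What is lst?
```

[2, 46, 16, 96]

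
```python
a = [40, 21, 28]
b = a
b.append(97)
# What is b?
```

After line 1: a = [40, 21, 28]
After line 2 (b = a is an alias, same object): a = [40, 21, 28], b = [40, 21, 28]
After line 3 (b.append mutates the shared list): a = [40, 21, 28, 97], b = [40, 21, 28, 97]

[40, 21, 28, 97]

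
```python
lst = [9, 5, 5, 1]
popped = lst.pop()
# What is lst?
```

[9, 5, 5]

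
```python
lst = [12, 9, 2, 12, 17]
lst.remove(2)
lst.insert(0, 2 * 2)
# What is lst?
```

After line 1: lst = [12, 9, 2, 12, 17]
After line 2 (remove first 2): lst = [12, 9, 12, 17]
After line 3 (insert 4 at index 0): lst = [4, 12, 9, 12, 17]

[4, 12, 9, 12, 17]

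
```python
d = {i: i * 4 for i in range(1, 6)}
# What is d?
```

{1: 4, 2: 8, 3: 12, 4: 16, 5: 20}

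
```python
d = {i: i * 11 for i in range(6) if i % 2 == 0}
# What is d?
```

{0: 0, 2: 22, 4: 44}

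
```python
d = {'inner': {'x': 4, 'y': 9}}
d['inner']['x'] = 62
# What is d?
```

After line 1: d = {'inner': {'x': 4, 'y': 9}}
After line 2 (inner x overwritten): d = {'inner': {'x': 62, 'y': 9}}

{'inner': {'x': 62, 'y': 9}}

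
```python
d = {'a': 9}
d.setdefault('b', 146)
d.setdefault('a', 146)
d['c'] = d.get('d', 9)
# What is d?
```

After line 1: d = {'a': 9}
After line 2 (setdefault adds 'b'=146): d = {'a': 9, 'b': 146}
After line 3 (setdefault 'a' no-op, already exists): d = {'a': 9, 'b': 146}
After line 4 (get('d', 9) returns default since 'd' not in d): d = {'a': 9, 'b': 146, 'c': 9}

{'a': 9, 'b': 146, 'c': 9}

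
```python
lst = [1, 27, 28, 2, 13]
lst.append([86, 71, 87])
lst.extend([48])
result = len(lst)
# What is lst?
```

After line 1: lst = [1, 27, 28, 2, 13]
After line 2 (append adds [86, 71, 87] as single element): lst = [1, 27, 28, 2, 13, [86, 71, 87]]
After line 3 (extend unpacks [48], adds 48): lst = [1, 27, 28, 2, 13, [86, 71, 87], 48]
After line 4: result = len(lst) = 7

[1, 27, 28, 2, 13, [86, 71, 87], 48]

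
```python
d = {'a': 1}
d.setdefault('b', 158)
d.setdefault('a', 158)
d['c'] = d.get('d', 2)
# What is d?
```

After line 1: d = {'a': 1}
After line 2 (setdefault adds 'b'=158): d = {'a': 1, 'b': 158}
After line 3 (setdefault 'a' no-op, already exists): d = {'a': 1, 'b': 158}
After line 4 (get('d', 2) returns default since 'd' not in d): d = {'a': 1, 'b': 158, 'c': 2}

{'a': 1, 'b': 158, 'c': 2}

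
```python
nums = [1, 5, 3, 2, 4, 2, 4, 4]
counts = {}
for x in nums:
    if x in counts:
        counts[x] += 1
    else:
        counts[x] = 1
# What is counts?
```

Initial: counts = {}, nums = [1, 5, 3, 2, 4, 2, 4, 4]
See 1: counts = {1: 1}
See 5: counts = {1: 1, 5: 1}
See 3: counts = {1: 1, 5: 1, 3: 1}
See 2: counts = {1: 1, 5: 1, 3: 1, 2: 1}
See 4: counts = {1: 1, 5: 1, 3: 1, 2: 1, 4: 1}
See 2: counts = {1: 1, 5: 1, 3: 1, 2: 2, 4: 1}
See 4: counts = {1: 1, 5: 1, 3: 1, 2: 2, 4: 2}
See 4: counts = {1: 1, 5: 1, 3: 1, 2: 2, 4: 3}

{1: 1, 5: 1, 3: 1, 2: 2, 4: 3}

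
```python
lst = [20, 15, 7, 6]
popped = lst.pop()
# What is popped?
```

6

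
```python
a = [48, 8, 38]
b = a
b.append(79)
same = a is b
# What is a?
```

After line 1: a = [48, 8, 38]
After line 2 (b = a is an alias, same object): a = [48, 8, 38], b = [48, 8, 38]
After line 3 (b.append mutates the shared list): a = [48, 8, 38, 79], b = [48, 8, 38, 79]
After line 4 (same = a is b; same object -> True): same = True

[48, 8, 38, 79]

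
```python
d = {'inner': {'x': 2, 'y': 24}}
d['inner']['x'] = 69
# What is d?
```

After line 1: d = {'inner': {'x': 2, 'y': 24}}
After line 2 (inner x overwritten): d = {'inner': {'x': 69, 'y': 24}}

{'inner': {'x': 69, 'y': 24}}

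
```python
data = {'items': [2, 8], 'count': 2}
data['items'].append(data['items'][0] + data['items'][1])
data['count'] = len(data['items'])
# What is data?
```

After line 1: data = {'items': [2, 8], 'count': 2}
After line 2 (append 2 + 8 = 10): data = {'items': [2, 8, 10], 'count': 2}
After line 3 (count = len(items) = 3): data = {'items': [2, 8, 10], 'count': 3}

{'items': [2, 8, 10], 'count': 3}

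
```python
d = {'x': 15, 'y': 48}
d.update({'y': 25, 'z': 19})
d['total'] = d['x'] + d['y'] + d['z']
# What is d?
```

After line 1: d = {'x': 15, 'y': 48}
After line 2 (y overwritten, z added): d = {'x': 15, 'y': 25, 'z': 19}
After line 3 (total = 15 + 25 + 19 = 59): d = {'x': 15, 'y': 25, 'z': 19, 'total': 59}

{'x': 15, 'y': 25, 'z': 19, 'total': 59}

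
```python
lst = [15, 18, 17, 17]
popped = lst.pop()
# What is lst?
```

[15, 18, 17]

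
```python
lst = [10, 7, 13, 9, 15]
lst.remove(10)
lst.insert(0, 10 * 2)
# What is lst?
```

After line 1: lst = [10, 7, 13, 9, 15]
After line 2 (remove first 10): lst = [7, 13, 9, 15]
After line 3 (insert 20 at index 0): lst = [20, 7, 13, 9, 15]

[20, 7, 13, 9, 15]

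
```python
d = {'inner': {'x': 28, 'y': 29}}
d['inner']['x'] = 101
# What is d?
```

After line 1: d = {'inner': {'x': 28, 'y': 29}}
After line 2 (inner x overwritten): d = {'inner': {'x': 101, 'y': 29}}

{'inner': {'x': 101, 'y': 29}}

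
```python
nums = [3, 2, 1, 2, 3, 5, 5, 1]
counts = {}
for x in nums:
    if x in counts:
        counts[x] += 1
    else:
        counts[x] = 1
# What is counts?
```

Initial: counts = {}, nums = [3, 2, 1, 2, 3, 5, 5, 1]
See 3: counts = {3: 1}
See 2: counts = {3: 1, 2: 1}
See 1: counts = {3: 1, 2: 1, 1: 1}
See 2: counts = {3: 1, 2: 2, 1: 1}
See 3: counts = {3: 2, 2: 2, 1: 1}
See 5: counts = {3: 2, 2: 2, 1: 1, 5: 1}
See 5: counts = {3: 2, 2: 2, 1: 1, 5: 2}
See 1: counts = {3: 2, 2: 2, 1: 2, 5: 2}

{3: 2, 2: 2, 1: 2, 5: 2}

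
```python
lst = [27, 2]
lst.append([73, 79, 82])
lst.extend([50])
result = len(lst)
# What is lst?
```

After line 1: lst = [27, 2]
After line 2 (append adds [73, 79, 82] as single element): lst = [27, 2, [73, 79, 82]]
After line 3 (extend unpacks [50], adds 50): lst = [27, 2, [73, 79, 82], 50]
After line 4: result = len(lst) = 4

[27, 2, [73, 79, 82], 50]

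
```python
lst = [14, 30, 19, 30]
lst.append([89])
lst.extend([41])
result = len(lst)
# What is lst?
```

After line 1: lst = [14, 30, 19, 30]
After line 2 (append adds [89] as single element): lst = [14, 30, 19, 30, [89]]
After line 3 (extend unpacks [41], adds 41): lst = [14, 30, 19, 30, [89], 41]
After line 4: result = len(lst) = 6

[14, 30, 19, 30, [89], 41]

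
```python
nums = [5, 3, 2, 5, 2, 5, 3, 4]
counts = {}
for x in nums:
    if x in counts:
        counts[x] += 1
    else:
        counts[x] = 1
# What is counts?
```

Initial: counts = {}, nums = [5, 3, 2, 5, 2, 5, 3, 4]
See 5: counts = {5: 1}
See 3: counts = {5: 1, 3: 1}
See 2: counts = {5: 1, 3: 1, 2: 1}
See 5: counts = {5: 2, 3: 1, 2: 1}
See 2: counts = {5: 2, 3: 1, 2: 2}
See 5: counts = {5: 3, 3: 1, 2: 2}
See 3: counts = {5: 3, 3: 2, 2: 2}
See 4: counts = {5: 3, 3: 2, 2: 2, 4: 1}

{5: 3, 3: 2, 2: 2, 4: 1}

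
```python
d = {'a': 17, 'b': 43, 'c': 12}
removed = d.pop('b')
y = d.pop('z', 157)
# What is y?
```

After line 1: d = {'a': 17, 'b': 43, 'c': 12}
After line 2 (pop 'b' returns 43): d = {'a': 17, 'c': 12}, removed = 43
After line 3 (pop 'z' missing, returns default 157): d = {'a': 17, 'c': 12}, y = 157

157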